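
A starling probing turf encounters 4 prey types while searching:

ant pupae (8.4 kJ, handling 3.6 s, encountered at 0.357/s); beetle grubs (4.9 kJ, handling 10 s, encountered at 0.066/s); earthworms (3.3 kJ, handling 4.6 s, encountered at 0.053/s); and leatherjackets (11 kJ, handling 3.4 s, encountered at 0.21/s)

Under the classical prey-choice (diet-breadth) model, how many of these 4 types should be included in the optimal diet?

2

E/h in descending order: leatherjackets 3.24, ant pupae 2.33, earthworms 0.717, beetle grubs 0.49 kJ/s. The optimal diet is the largest prefix of this list for which every included type satisfies E_i/h_i > R on the types above it.
Rate on top 1: 1.348. ant pupae: 2.33 > 1.348 → include.
Rate on top 2: 1.77. earthworms: 0.717 < 1.77 → exclude; stop.
Optimal diet: leatherjackets, ant pupae — 2 of 4 types.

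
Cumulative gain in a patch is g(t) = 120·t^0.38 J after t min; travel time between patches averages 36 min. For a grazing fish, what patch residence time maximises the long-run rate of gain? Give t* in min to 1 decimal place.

Optimal t* satisfies g'(t*) = g(t*)/(T + t*).
g'(t) = 0.38·120·t^-0.62. Setting 0.38·120·t^-0.62 = 120·t^0.38/(36+t) gives 0.38(36+t) = t, so 0.62·t = 0.38×36.
t* = 0.38×36/0.62 = 22.06 min.

22.1 min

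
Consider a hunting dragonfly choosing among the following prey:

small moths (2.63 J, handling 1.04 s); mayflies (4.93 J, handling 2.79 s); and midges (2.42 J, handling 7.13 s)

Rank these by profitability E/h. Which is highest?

Profitability E/h (J/s): small moths = 2.63/1.04 = 2.53, mayflies = 4.93/2.79 = 1.77, midges = 2.42/7.13 = 0.339.
Ranked: small moths > mayflies > midges.

small moths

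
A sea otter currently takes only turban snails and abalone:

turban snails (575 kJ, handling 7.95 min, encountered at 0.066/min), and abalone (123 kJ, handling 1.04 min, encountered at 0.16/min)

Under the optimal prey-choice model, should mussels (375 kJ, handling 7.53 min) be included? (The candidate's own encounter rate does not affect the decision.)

Yes

On turban snails and abalone alone, R = ΣλE/(1+Σλh) = 57.63/1.691 = 34.08 kJ/min.
Profitability of mussels: 375/7.53 = 49.8 kJ/min.
Since 49.8 > R, including mussels increases the long-run rate.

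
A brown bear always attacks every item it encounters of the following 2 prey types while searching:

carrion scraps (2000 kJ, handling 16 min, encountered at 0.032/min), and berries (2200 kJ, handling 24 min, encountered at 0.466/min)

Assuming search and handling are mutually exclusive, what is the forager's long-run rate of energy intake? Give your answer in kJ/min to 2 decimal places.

85.79 kJ/min

Energy encountered per unit search time: 0.032×2000 + 0.466×2200 = 1089 kJ/min.
Handling time per unit search time: 0.032×16 + 0.466×24 = 11.7.
Rate = 1089/(1 + 11.7) = 85.79 kJ/min.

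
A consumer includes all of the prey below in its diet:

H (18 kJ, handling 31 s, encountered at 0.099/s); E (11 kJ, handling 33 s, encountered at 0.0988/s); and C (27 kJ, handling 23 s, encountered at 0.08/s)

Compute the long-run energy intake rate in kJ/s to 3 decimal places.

R = (0.099×18 + 0.0988×11 + 0.08×27) / (1 + 0.099×31 + 0.0988×33 + 0.08×23) = 5.029/9.169 = 0.5484 kJ/s.

0.548 kJ/s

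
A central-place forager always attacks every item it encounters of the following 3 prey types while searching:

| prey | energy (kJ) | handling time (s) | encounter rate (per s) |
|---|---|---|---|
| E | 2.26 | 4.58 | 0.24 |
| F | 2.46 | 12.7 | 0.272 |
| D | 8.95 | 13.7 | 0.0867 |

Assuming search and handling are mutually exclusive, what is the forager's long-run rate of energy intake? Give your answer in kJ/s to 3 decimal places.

R = Σλ_iE_i / (1 + Σλ_ih_i)
Numerator: 0.24×2.26 + 0.272×2.46 + 0.0867×8.95 = 1.987
Denominator: 1 + 0.24×4.58 + 0.272×12.7 + 0.0867×13.7 = 6.741
R = 1.987/6.741 = 0.2948 kJ/s

0.295 kJ/s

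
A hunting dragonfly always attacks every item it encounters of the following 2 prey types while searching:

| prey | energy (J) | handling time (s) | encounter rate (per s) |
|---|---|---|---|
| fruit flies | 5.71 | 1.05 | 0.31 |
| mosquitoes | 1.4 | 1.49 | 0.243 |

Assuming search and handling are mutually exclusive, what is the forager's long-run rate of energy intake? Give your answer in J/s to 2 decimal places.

R = (0.31×5.71 + 0.243×1.4) / (1 + 0.31×1.05 + 0.243×1.49) = 2.11/1.688 = 1.25 J/s.

1.25 J/s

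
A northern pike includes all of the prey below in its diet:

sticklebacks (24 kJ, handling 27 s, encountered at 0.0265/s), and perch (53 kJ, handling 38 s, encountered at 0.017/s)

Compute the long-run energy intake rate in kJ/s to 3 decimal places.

Energy encountered per unit search time: 0.0265×24 + 0.017×53 = 1.537 kJ/s.
Handling time per unit search time: 0.0265×27 + 0.017×38 = 1.361.
Rate = 1.537/(1 + 1.361) = 0.6509 kJ/s.

0.651 kJ/s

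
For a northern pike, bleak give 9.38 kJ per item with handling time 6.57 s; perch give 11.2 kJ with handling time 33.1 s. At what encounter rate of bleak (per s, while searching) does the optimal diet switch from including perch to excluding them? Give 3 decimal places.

At the threshold, the rate on bleak alone equals the profitability of perch: λ·9.38/(1 + λ·6.57) = 11.2/33.1 = 0.3384.
Rearranging, λ(9.38 − 0.3384×6.57) = 0.3384, so λ = 0.3384/7.157 = 0.04728 per s.

0.047 per s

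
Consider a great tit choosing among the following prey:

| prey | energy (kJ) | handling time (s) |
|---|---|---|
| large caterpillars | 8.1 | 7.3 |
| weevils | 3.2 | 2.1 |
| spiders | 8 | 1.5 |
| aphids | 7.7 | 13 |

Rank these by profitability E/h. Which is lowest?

Profitability E/h (kJ/s): large caterpillars = 8.1/7.3 = 1.11, weevils = 3.2/2.1 = 1.52, spiders = 8/1.5 = 5.33, aphids = 7.7/13 = 0.592.
Ranked: spiders > weevils > large caterpillars > aphids.

aphids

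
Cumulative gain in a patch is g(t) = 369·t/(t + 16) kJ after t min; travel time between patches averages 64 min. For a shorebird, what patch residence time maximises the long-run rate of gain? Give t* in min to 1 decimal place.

32.0 min

Optimal t* satisfies g'(t*) = g(t*)/(T + t*).
g'(t) = 369·16/(t + 16)². Setting 369·16/(t+16)² = 369t/[(t+16)(64+t)] gives 16(64+t) = t(t+16), so t² = 16×64 = 1024.
t* = √1024 = 32 min.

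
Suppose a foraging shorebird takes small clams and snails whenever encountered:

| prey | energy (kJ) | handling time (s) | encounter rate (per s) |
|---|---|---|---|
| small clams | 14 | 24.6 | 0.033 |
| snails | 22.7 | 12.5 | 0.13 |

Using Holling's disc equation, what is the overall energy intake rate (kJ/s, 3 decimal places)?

R = Σλ_iE_i / (1 + Σλ_ih_i)
Numerator: 0.033×14 + 0.13×22.7 = 3.413
Denominator: 1 + 0.033×24.6 + 0.13×12.5 = 3.437
R = 3.413/3.437 = 0.9931 kJ/s

0.993 kJ/s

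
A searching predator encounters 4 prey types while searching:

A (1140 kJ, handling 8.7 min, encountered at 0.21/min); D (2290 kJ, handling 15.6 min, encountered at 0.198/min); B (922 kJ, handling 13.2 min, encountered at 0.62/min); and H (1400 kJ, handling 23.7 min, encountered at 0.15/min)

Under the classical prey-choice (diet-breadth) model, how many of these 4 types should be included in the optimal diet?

Rank by E/h (kJ/min): D 147, A 131, B 69.8, H 59.1. Include each in turn until the next type's E/h falls below the running intake rate.
Rate on top 1: 110.9. A: 131 > 110.9 → include.
Rate on top 2: 117.1. B: 69.8 < 117.1 → exclude; stop.
Optimal diet: D, A — 2 of 4 types.

2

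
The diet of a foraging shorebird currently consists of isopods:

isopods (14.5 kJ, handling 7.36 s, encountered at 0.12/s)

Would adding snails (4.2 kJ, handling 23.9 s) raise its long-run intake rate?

No

On isopods alone, R = ΣλE/(1+Σλh) = 1.74/1.883 = 0.924 kJ/s.
Profitability of snails: 4.2/23.9 = 0.1757 kJ/s.
0.1757 < 0.924, so adding snails would lower the average — exclude it.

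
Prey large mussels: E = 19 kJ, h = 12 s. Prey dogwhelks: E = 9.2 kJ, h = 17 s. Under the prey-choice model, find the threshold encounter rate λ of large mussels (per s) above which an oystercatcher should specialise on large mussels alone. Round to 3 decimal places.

0.043 per s

At the threshold, the rate on large mussels alone equals the profitability of dogwhelks: λ·19/(1 + λ·12) = 9.2/17 = 0.5412.
Rearranging, λ(19 − 0.5412×12) = 0.5412, so λ = 0.5412/12.51 = 0.04327 per s.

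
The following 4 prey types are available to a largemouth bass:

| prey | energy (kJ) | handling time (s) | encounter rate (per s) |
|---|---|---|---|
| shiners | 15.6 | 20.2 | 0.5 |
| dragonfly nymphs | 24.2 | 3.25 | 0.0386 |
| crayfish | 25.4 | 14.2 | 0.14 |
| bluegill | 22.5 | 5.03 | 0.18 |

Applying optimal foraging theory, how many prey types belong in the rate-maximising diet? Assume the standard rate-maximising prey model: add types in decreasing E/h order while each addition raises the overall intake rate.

2

Profitabilities (E/h, kJ/s): dragonfly nymphs 7.45, bluegill 4.47, crayfish 1.79, shiners 0.772. Add prey in this order while the next type's profitability exceeds the intake rate on those already taken.
Rate on top 1: 0.83. bluegill: 4.47 > 0.83 → include.
Rate on top 2: 2.454. crayfish: 1.79 < 2.454 → exclude; stop.
Optimal diet: dragonfly nymphs, bluegill — 2 of 4 types.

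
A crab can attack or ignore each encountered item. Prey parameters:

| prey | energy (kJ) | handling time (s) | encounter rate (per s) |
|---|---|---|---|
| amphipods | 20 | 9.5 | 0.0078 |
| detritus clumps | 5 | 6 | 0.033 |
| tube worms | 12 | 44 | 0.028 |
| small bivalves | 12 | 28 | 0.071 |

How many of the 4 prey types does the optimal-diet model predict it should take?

E/h in descending order: amphipods 2.11, detritus clumps 0.833, small bivalves 0.429, tube worms 0.273 kJ/s. The optimal diet is the largest prefix of this list for which every included type satisfies E_i/h_i > R on the types above it.
Rate on top 1: 0.1452. detritus clumps: 0.833 > 0.1452 → include.
Rate on top 2: 0.2523. small bivalves: 0.429 > 0.2523 → include.
Rate on top 3: 0.3598. tube worms: 0.273 < 0.3598 → exclude; stop.
Optimal diet: amphipods, detritus clumps, small bivalves — 3 of 4 types.

3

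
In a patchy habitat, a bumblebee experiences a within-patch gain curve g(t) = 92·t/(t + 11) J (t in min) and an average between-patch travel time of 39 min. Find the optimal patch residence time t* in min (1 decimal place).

20.7 min

Maximise g(t)/(T+t): set derivative to zero → g'(t)(T+t) = g(t).
g'(t) = 92·11/(t + 11)². Setting 92·11/(t+11)² = 92t/[(t+11)(39+t)] gives 11(39+t) = t(t+11), so t² = 11×39 = 429.
t* = √429 = 20.71 min.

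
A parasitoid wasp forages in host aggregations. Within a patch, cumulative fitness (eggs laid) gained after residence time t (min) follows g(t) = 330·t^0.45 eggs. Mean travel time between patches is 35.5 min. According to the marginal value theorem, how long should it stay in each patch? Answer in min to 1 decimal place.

Maximise g(t)/(T+t): set derivative to zero → g'(t)(T+t) = g(t).
g'(t) = 0.45·330·t^-0.55. Setting 0.45·330·t^-0.55 = 330·t^0.45/(35.5+t) gives 0.45(35.5+t) = t, so 0.55·t = 0.45×35.5.
t* = 0.45×35.5/0.55 = 29.05 min.

29.0 min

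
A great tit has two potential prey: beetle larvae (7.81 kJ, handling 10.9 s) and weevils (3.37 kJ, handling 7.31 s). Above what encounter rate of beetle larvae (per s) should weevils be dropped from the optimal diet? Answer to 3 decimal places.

At the threshold, the rate on beetle larvae alone equals the profitability of weevils: λ·7.81/(1 + λ·10.9) = 3.37/7.31 = 0.461.
Rearranging, λ(7.81 − 0.461×10.9) = 0.461, so λ = 0.461/2.785 = 0.1655 per s.

0.166 per s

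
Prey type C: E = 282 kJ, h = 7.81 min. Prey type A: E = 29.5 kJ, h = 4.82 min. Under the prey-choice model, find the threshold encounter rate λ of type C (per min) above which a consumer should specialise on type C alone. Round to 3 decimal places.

0.026 per min

The zero-one rule: include type A iff E₂/h₂ > λE₁/(1+λh₁). Equality gives the switch point.
λE₁h₂ = E₂ + λE₂h₁ ⇒ λ = E₂/(E₁h₂ − E₂h₁) = 29.5/(1359 − 230.4) = 0.02613 per min.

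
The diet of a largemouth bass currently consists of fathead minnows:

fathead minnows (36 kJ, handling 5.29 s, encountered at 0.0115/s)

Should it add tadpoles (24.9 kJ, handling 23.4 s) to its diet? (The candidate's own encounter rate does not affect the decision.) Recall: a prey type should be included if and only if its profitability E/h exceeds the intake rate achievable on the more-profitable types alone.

Yes

Current rate: (0.0115×36)/(1 + 0.0115×5.29) = 0.3903 kJ/s.
Profitability of tadpoles: 24.9/23.4 = 1.064 kJ/s.
Since 1.064 > R, including tadpoles increases the long-run rate.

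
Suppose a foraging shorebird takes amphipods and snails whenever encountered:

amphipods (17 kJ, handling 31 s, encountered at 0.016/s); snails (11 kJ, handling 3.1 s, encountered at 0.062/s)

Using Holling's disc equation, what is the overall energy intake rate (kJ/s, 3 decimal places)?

0.565 kJ/s

Energy encountered per unit search time: 0.016×17 + 0.062×11 = 0.954 kJ/s.
Handling time per unit search time: 0.016×31 + 0.062×3.1 = 0.6882.
Rate = 0.954/(1 + 0.6882) = 0.5651 kJ/s.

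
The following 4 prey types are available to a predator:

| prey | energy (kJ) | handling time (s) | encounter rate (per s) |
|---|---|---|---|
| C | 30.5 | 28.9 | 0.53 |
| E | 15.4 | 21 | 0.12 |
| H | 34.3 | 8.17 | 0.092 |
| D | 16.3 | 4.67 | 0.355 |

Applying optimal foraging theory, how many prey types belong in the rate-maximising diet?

E/h in descending order: H 4.2, D 3.49, C 1.06, E 0.733 kJ/s. The optimal diet is the largest prefix of this list for which every included type satisfies E_i/h_i > R on the types above it.
Rate on top 1: 1.802. D: 3.49 > 1.802 → include.
Rate on top 2: 2.623. C: 1.06 < 2.623 → exclude; stop.
Optimal diet: H, D — 2 of 4 types.

2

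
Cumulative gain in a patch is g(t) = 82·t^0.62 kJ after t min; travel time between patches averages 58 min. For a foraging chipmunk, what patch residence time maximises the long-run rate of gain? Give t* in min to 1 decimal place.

94.6 min

Optimal t* satisfies g'(t*) = g(t*)/(T + t*).
g'(t) = 0.62·82·t^-0.38. Setting 0.62·82·t^-0.38 = 82·t^0.62/(58+t) gives 0.62(58+t) = t, so 0.38·t = 0.62×58.
t* = 0.62×58/0.38 = 94.63 min.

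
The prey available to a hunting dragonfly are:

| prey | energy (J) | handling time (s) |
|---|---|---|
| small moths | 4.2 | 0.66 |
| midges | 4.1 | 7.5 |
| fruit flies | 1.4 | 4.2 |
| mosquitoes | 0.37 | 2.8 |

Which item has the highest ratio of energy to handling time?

small moths

In descending order of E/h:
small moths: 4.2/0.66 = 6.36 J/s
midges: 4.1/7.5 = 0.547 J/s
fruit flies: 1.4/4.2 = 0.333 J/s
mosquitoes: 0.37/2.8 = 0.132 J/s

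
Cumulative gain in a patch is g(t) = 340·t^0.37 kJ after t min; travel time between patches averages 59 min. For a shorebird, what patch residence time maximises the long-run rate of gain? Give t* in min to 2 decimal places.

By the marginal value theorem, leave when the instantaneous gain rate g'(t) equals the habitat-wide average g(t)/(T + t).
g'(t) = 0.37·340·t^-0.63. Setting 0.37·340·t^-0.63 = 340·t^0.37/(59+t) gives 0.37(59+t) = t, so 0.63·t = 0.37×59.
t* = 0.37×59/0.63 = 34.65 min.

34.65 min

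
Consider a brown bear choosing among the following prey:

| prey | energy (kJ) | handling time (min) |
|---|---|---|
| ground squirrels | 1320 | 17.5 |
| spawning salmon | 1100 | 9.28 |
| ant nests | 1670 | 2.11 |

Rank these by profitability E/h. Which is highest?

ant nests

In descending order of E/h:
ant nests: 1670/2.11 = 791 kJ/min
spawning salmon: 1100/9.28 = 119 kJ/min
ground squirrels: 1320/17.5 = 75.4 kJ/min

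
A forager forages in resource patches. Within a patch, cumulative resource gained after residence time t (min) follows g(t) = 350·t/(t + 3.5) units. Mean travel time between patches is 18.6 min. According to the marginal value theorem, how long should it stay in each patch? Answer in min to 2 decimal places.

By the marginal value theorem, leave when the instantaneous gain rate g'(t) equals the habitat-wide average g(t)/(T + t).
g'(t) = 350·3.5/(t + 3.5)². Setting 350·3.5/(t+3.5)² = 350t/[(t+3.5)(18.6+t)] gives 3.5(18.6+t) = t(t+3.5), so t² = 3.5×18.6 = 65.1.
t* = √65.1 = 8.068 min.

8.07 min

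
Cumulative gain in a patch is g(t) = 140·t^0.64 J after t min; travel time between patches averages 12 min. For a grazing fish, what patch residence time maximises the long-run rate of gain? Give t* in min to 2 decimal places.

Maximise g(t)/(T+t): set derivative to zero → g'(t)(T+t) = g(t).
g'(t) = 0.64·140·t^-0.36. Setting 0.64·140·t^-0.36 = 140·t^0.64/(12+t) gives 0.64(12+t) = t, so 0.36·t = 0.64×12.
t* = 0.64×12/0.36 = 21.33 min.

21.33 min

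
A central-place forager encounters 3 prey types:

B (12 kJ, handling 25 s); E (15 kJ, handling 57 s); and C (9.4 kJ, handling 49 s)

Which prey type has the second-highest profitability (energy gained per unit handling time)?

E

In descending order of E/h:
B: 12/25 = 0.48 kJ/s
E: 15/57 = 0.263 kJ/s
C: 9.4/49 = 0.192 kJ/s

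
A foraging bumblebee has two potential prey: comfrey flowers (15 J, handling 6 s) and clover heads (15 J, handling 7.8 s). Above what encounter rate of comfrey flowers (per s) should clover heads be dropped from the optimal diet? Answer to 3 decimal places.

At the threshold, the rate on comfrey flowers alone equals the profitability of clover heads: λ·15/(1 + λ·6) = 15/7.8 = 1.923.
Rearranging, λ(15 − 1.923×6) = 1.923, so λ = 1.923/3.462 = 0.5556 per s.

0.556 per s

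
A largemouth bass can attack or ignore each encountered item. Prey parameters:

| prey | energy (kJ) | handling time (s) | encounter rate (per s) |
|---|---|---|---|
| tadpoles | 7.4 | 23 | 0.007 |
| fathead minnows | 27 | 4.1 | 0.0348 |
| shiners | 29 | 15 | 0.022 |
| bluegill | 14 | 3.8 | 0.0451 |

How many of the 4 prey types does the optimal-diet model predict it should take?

3

E/h in descending order: fathead minnows 6.59, bluegill 3.68, shiners 1.93, tadpoles 0.322 kJ/s. The optimal diet is the largest prefix of this list for which every included type satisfies E_i/h_i > R on the types above it.
Rate on top 1: 0.8223. bluegill: 3.68 > 0.8223 → include.
Rate on top 2: 1.196. shiners: 1.93 > 1.196 → include.
Rate on top 3: 1.344. tadpoles: 0.322 < 1.344 → exclude; stop.
Optimal diet: fathead minnows, bluegill, shiners — 3 of 4 types.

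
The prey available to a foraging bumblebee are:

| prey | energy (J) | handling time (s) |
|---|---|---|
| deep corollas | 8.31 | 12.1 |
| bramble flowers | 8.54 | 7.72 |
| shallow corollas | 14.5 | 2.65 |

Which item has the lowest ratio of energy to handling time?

Profitability E/h (J/s): deep corollas = 8.31/12.1 = 0.687, bramble flowers = 8.54/7.72 = 1.11, shallow corollas = 14.5/2.65 = 5.47.
Ranked: shallow corollas > bramble flowers > deep corollas.

deep corollas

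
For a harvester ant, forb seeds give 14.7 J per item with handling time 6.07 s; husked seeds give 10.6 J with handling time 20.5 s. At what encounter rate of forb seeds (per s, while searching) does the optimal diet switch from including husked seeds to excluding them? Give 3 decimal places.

0.045 per s

Drop husked seeds once their profitability E₂/h₂ falls below the rate achievable on forb seeds alone: E₂/h₂ = λE₁/(1 + λh₁).
Solve for λ: λE₁h₂ = E₂(1 + λh₁) → λ(E₁h₂ − E₂h₁) = E₂ → λ = E₂/(E₁h₂ − E₂h₁).
λ = 10.6/(14.7×20.5 − 10.6×6.07) = 10.6/237 = 0.04472 per s.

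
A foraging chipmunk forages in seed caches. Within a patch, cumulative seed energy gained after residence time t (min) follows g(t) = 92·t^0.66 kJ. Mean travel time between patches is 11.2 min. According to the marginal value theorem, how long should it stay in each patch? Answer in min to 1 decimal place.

21.7 min

Optimal t* satisfies g'(t*) = g(t*)/(T + t*).
g'(t) = 0.66·92·t^-0.34. Setting 0.66·92·t^-0.34 = 92·t^0.66/(11.2+t) gives 0.66(11.2+t) = t, so 0.34·t = 0.66×11.2.
t* = 0.66×11.2/0.34 = 21.74 min.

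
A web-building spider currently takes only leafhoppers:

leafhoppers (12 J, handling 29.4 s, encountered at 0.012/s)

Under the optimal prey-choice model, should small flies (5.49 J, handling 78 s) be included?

No

On leafhoppers alone, R = ΣλE/(1+Σλh) = 0.144/1.353 = 0.1064 J/s.
Profitability of small flies: 5.49/78 = 0.07038 J/s.
0.07038 < 0.1064, so adding small flies would lower the average — exclude it.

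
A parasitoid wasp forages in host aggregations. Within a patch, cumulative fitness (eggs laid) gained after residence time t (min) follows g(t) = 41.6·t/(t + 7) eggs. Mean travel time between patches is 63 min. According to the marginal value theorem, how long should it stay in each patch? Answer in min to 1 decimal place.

Optimal t* satisfies g'(t*) = g(t*)/(T + t*).
g'(t) = 41.6·7/(t + 7)². Setting 41.6·7/(t+7)² = 41.6t/[(t+7)(63+t)] gives 7(63+t) = t(t+7), so t² = 7×63 = 441.
t* = √441 = 21 min.

21.0 min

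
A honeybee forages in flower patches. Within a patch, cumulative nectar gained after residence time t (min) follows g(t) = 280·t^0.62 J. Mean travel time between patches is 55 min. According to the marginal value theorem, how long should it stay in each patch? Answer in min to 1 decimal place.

89.7 min

Optimal t* satisfies g'(t*) = g(t*)/(T + t*).
g'(t) = 0.62·280·t^-0.38. Setting 0.62·280·t^-0.38 = 280·t^0.62/(55+t) gives 0.62(55+t) = t, so 0.38·t = 0.62×55.
t* = 0.62×55/0.38 = 89.74 min.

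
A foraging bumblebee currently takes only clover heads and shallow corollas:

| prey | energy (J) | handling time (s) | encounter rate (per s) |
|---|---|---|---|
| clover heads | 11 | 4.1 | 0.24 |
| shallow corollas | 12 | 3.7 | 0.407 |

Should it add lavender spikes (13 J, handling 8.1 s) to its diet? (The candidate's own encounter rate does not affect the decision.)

No

Intake rate on the current diet: R = (0.24×11 + 0.407×12) / (1 + 0.24×4.1 + 0.407×3.7) = 7.524/3.49 = 2.156 J/s.
Profitability of lavender spikes: 13/8.1 = 1.605 J/s.
1.605 < 2.156, so adding lavender spikes would lower the average — exclude it.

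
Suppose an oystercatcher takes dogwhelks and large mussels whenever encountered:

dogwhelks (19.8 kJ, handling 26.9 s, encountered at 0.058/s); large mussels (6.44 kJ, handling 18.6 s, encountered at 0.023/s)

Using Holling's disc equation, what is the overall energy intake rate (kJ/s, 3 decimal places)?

R = (0.058×19.8 + 0.023×6.44) / (1 + 0.058×26.9 + 0.023×18.6) = 1.297/2.988 = 0.4339 kJ/s.

0.434 kJ/s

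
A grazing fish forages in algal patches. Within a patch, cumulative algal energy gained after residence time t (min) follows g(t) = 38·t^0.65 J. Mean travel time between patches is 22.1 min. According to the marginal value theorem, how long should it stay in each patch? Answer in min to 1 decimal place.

41.0 min

Optimal t* satisfies g'(t*) = g(t*)/(T + t*).
g'(t) = 0.65·38·t^-0.35. Setting 0.65·38·t^-0.35 = 38·t^0.65/(22.1+t) gives 0.65(22.1+t) = t, so 0.35·t = 0.65×22.1.
t* = 0.65×22.1/0.35 = 41.04 min.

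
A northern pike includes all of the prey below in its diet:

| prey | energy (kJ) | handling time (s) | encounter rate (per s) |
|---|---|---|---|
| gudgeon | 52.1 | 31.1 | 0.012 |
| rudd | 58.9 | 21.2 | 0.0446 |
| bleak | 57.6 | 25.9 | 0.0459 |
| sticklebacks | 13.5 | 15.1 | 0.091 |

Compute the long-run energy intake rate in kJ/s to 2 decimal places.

Energy encountered per unit search time: 0.012×52.1 + 0.0446×58.9 + 0.0459×57.6 + 0.091×13.5 = 7.124 kJ/s.
Handling time per unit search time: 0.012×31.1 + 0.0446×21.2 + 0.0459×25.9 + 0.091×15.1 = 3.882.
Rate = 7.124/(1 + 3.882) = 1.459 kJ/s.

1.46 kJ/s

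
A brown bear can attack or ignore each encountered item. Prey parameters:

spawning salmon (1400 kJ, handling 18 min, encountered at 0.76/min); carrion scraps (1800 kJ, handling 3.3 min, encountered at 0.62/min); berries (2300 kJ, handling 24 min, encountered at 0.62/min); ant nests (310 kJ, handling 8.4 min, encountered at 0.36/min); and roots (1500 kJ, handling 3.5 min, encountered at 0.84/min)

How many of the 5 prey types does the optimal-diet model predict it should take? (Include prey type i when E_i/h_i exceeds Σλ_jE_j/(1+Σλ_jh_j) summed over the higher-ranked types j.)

E/h in descending order: carrion scraps 545, roots 429, berries 95.8, spawning salmon 77.8, ant nests 36.9 kJ/min. The optimal diet is the largest prefix of this list for which every included type satisfies E_i/h_i > R on the types above it.
Rate on top 1: 366.4. roots: 429 > 366.4 → include.
Rate on top 2: 396.9. berries: 95.8 < 396.9 → exclude; stop.
Optimal diet: carrion scraps, roots — 2 of 5 types.

2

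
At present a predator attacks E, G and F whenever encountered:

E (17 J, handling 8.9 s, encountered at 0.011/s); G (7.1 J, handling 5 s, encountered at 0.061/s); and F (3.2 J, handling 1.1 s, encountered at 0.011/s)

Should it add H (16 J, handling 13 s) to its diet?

Yes

Intake rate on the current diet: R = (0.011×17 + 0.061×7.1 + 0.011×3.2) / (1 + 0.011×8.9 + 0.061×5 + 0.011×1.1) = 0.6553/1.415 = 0.4631 J/s.
Profitability of H: 16/13 = 1.231 J/s.
1.231 > 0.4631, so adding H raises the average — include it.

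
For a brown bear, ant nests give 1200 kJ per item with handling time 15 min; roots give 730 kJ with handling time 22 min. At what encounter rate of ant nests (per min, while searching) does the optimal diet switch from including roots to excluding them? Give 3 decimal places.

0.047 per min

Drop roots once their profitability E₂/h₂ falls below the rate achievable on ant nests alone: E₂/h₂ = λE₁/(1 + λh₁).
Solve for λ: λE₁h₂ = E₂(1 + λh₁) → λ(E₁h₂ − E₂h₁) = E₂ → λ = E₂/(E₁h₂ − E₂h₁).
λ = 730/(1200×22 − 730×15) = 730/1.545e+04 = 0.04725 per min.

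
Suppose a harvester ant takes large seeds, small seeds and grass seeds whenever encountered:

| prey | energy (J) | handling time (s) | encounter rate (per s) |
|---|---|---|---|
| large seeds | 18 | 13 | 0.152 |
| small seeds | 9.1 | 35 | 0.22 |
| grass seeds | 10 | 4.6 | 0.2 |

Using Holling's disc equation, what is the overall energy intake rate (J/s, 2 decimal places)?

Energy encountered per unit search time: 0.152×18 + 0.22×9.1 + 0.2×10 = 6.738 J/s.
Handling time per unit search time: 0.152×13 + 0.22×35 + 0.2×4.6 = 10.6.
Rate = 6.738/(1 + 10.6) = 0.5811 J/s.

0.58 J/s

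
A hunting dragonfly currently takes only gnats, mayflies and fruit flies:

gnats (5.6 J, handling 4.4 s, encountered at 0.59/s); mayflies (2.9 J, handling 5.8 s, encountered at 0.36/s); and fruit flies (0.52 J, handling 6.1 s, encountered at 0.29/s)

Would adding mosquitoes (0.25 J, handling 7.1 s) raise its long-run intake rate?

Intake rate on the current diet: R = (0.59×5.6 + 0.36×2.9 + 0.29×0.52) / (1 + 0.59×4.4 + 0.36×5.8 + 0.29×6.1) = 4.499/7.453 = 0.6036 J/s.
mosquitoes: E/h = 0.25/7.1 = 0.03521 J/s.
0.03521 < 0.6036, so adding mosquitoes would lower the average — exclude it.

No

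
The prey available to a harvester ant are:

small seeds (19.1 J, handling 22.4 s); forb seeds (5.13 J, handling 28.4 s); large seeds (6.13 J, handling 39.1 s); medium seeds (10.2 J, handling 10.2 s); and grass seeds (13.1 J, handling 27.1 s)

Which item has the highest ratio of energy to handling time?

medium seeds

In descending order of E/h:
medium seeds: 10.2/10.2 = 1 J/s
small seeds: 19.1/22.4 = 0.853 J/s
grass seeds: 13.1/27.1 = 0.483 J/s
forb seeds: 5.13/28.4 = 0.181 J/s
large seeds: 6.13/39.1 = 0.157 J/s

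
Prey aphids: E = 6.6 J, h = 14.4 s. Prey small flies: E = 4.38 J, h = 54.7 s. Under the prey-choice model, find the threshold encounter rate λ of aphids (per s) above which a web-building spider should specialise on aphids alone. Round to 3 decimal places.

0.015 per s

At the threshold, the rate on aphids alone equals the profitability of small flies: λ·6.6/(1 + λ·14.4) = 4.38/54.7 = 0.08007.
Rearranging, λ(6.6 − 0.08007×14.4) = 0.08007, so λ = 0.08007/5.447 = 0.0147 per s.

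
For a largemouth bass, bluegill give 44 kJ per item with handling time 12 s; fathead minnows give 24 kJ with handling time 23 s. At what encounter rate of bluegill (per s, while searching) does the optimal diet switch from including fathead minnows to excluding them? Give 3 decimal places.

Drop fathead minnows once their profitability E₂/h₂ falls below the rate achievable on bluegill alone: E₂/h₂ = λE₁/(1 + λh₁).
Solve for λ: λE₁h₂ = E₂(1 + λh₁) → λ(E₁h₂ − E₂h₁) = E₂ → λ = E₂/(E₁h₂ − E₂h₁).
λ = 24/(44×23 − 24×12) = 24/724 = 0.03315 per s.

0.033 per s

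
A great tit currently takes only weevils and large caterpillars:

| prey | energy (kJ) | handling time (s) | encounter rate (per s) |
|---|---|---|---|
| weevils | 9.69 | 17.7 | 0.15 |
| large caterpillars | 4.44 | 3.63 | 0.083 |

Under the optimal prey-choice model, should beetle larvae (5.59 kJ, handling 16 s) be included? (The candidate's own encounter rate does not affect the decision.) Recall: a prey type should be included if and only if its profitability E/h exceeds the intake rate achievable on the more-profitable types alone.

No

On weevils and large caterpillars alone, R = ΣλE/(1+Σλh) = 1.822/3.956 = 0.4605 kJ/s.
beetle larvae: E/h = 5.59/16 = 0.3494 kJ/s.
0.3494 < 0.4605, so adding beetle larvae would lower the average — exclude it.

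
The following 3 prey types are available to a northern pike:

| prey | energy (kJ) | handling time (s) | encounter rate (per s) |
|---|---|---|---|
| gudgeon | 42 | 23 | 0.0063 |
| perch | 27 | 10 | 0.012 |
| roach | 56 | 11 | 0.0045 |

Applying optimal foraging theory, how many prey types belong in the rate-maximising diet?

Profitabilities (E/h, kJ/s): roach 5.09, perch 2.7, gudgeon 1.83. Add prey in this order while the next type's profitability exceeds the intake rate on those already taken.
Rate on top 1: 0.2401. perch: 2.7 > 0.2401 → include.
Rate on top 2: 0.4925. gudgeon: 1.83 > 0.4925 → include.
Optimal diet: roach, perch, gudgeon — 3 of 3 types.

3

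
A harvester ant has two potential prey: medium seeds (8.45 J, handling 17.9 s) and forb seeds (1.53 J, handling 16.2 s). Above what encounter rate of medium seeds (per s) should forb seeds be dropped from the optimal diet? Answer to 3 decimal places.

The zero-one rule: include forb seeds iff E₂/h₂ > λE₁/(1+λh₁). Equality gives the switch point.
λE₁h₂ = E₂ + λE₂h₁ ⇒ λ = E₂/(E₁h₂ − E₂h₁) = 1.53/(136.9 − 27.39) = 0.01397 per s.

0.014 per s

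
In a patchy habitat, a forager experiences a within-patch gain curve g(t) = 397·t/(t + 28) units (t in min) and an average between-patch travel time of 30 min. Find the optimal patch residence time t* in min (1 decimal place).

Optimal t* satisfies g'(t*) = g(t*)/(T + t*).
g'(t) = 397·28/(t + 28)². Setting 397·28/(t+28)² = 397t/[(t+28)(30+t)] gives 28(30+t) = t(t+28), so t² = 28×30 = 840.
t* = √840 = 28.98 min.

29.0 min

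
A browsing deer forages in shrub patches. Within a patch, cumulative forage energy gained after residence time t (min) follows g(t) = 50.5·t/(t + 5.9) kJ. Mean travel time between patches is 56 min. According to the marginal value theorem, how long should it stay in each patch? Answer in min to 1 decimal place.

18.2 min

Optimal t* satisfies g'(t*) = g(t*)/(T + t*).
g'(t) = 50.5·5.9/(t + 5.9)². Setting 50.5·5.9/(t+5.9)² = 50.5t/[(t+5.9)(56+t)] gives 5.9(56+t) = t(t+5.9), so t² = 5.9×56 = 330.4.
t* = √330.4 = 18.18 min.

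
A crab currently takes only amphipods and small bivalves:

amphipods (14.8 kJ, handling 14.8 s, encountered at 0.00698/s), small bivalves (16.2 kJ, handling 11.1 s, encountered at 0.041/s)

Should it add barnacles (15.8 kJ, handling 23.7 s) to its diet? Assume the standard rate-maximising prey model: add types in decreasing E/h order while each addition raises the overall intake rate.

Yes

On amphipods and small bivalves alone, R = ΣλE/(1+Σλh) = 0.7675/1.558 = 0.4925 kJ/s.
barnacles: E/h = 15.8/23.7 = 0.6667 kJ/s.
Since 0.6667 > R, including barnacles increases the long-run rate.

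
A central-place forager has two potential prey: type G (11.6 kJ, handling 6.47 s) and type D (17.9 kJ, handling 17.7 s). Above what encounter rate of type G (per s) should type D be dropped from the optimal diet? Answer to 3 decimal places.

Drop type D once their profitability E₂/h₂ falls below the rate achievable on type G alone: E₂/h₂ = λE₁/(1 + λh₁).
Solve for λ: λE₁h₂ = E₂(1 + λh₁) → λ(E₁h₂ − E₂h₁) = E₂ → λ = E₂/(E₁h₂ − E₂h₁).
λ = 17.9/(11.6×17.7 − 17.9×6.47) = 17.9/89.51 = 0.2 per s.

0.200 per s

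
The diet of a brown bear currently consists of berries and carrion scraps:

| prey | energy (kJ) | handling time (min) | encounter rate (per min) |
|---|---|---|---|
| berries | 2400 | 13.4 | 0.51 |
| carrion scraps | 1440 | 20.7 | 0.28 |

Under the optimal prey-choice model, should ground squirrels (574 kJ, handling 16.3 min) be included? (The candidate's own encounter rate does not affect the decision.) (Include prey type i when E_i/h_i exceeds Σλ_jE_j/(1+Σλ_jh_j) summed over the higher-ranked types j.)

Current rate: (0.51×2400 + 0.28×1440)/(1 + 0.51×13.4 + 0.28×20.7) = 119.4 kJ/min.
Profitability of ground squirrels: 574/16.3 = 35.21 kJ/min.
Since 35.21 < R, time spent handling ground squirrels is better spent searching.

No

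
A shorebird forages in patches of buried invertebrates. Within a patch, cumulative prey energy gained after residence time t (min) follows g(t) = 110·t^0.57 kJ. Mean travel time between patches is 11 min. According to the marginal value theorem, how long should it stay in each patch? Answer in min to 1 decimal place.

By the marginal value theorem, leave when the instantaneous gain rate g'(t) equals the habitat-wide average g(t)/(T + t).
g'(t) = 0.57·110·t^-0.43. Setting 0.57·110·t^-0.43 = 110·t^0.57/(11+t) gives 0.57(11+t) = t, so 0.43·t = 0.57×11.
t* = 0.57×11/0.43 = 14.58 min.

14.6 min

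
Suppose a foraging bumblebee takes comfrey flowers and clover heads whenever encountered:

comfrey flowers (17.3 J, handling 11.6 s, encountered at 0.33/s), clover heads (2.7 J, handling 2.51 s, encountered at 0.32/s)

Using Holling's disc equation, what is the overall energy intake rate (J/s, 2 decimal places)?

1.17 J/s

R = Σλ_iE_i / (1 + Σλ_ih_i)
Numerator: 0.33×17.3 + 0.32×2.7 = 6.573
Denominator: 1 + 0.33×11.6 + 0.32×2.51 = 5.631
R = 6.573/5.631 = 1.167 J/s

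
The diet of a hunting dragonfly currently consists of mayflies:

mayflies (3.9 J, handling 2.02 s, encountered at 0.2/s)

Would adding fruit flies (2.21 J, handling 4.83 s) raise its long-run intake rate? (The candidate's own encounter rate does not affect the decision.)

Intake rate on the current diet: R = (0.2×3.9) / (1 + 0.2×2.02) = 0.78/1.404 = 0.5556 J/s.
Profitability of fruit flies: 2.21/4.83 = 0.4576 J/s.
Since 0.4576 < R, time spent handling fruit flies is better spent searching.

No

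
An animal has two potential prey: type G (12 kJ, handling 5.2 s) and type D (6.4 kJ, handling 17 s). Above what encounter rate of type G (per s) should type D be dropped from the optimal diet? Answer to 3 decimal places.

Drop type D once their profitability E₂/h₂ falls below the rate achievable on type G alone: E₂/h₂ = λE₁/(1 + λh₁).
Solve for λ: λE₁h₂ = E₂(1 + λh₁) → λ(E₁h₂ − E₂h₁) = E₂ → λ = E₂/(E₁h₂ − E₂h₁).
λ = 6.4/(12×17 − 6.4×5.2) = 6.4/170.7 = 0.03749 per s.

0.037 per s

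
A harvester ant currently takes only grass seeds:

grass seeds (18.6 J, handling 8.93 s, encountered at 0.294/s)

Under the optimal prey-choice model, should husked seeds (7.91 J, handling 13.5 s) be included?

No

On grass seeds alone, R = ΣλE/(1+Σλh) = 5.468/3.625 = 1.508 J/s.
husked seeds: E/h = 7.91/13.5 = 0.5859 J/s.
Since 0.5859 < R, time spent handling husked seeds is better spent searching.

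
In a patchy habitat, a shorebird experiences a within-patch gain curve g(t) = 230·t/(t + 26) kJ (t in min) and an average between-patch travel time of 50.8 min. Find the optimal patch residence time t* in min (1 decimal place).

36.3 min

Optimal t* satisfies g'(t*) = g(t*)/(T + t*).
g'(t) = 230·26/(t + 26)². Setting 230·26/(t+26)² = 230t/[(t+26)(50.8+t)] gives 26(50.8+t) = t(t+26), so t² = 26×50.8 = 1321.
t* = √1321 = 36.34 min.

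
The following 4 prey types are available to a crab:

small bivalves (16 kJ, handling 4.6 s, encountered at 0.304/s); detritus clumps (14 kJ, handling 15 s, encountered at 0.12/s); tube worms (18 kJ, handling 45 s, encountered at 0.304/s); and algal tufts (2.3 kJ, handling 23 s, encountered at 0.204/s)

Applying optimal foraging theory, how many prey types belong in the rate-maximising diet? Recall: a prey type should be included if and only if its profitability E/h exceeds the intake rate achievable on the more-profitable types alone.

Rank by E/h (kJ/s): small bivalves 3.48, detritus clumps 0.933, tube worms 0.4, algal tufts 0.1. Include each in turn until the next type's E/h falls below the running intake rate.
Rate on top 1: 2.028. detritus clumps: 0.933 < 2.028 → exclude; stop.
Optimal diet: small bivalves — 1 of 4 types.

1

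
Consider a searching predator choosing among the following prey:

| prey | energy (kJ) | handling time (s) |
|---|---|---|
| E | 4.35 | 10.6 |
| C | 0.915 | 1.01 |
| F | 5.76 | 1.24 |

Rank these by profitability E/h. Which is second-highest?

Profitability E/h (kJ/s): E = 4.35/10.6 = 0.41, C = 0.915/1.01 = 0.906, F = 5.76/1.24 = 4.65.
Ranked: F > C > E.

C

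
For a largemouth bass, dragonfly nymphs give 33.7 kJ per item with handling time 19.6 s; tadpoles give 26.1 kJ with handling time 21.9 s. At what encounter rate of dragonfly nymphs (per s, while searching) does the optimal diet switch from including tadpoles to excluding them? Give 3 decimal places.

The zero-one rule: include tadpoles iff E₂/h₂ > λE₁/(1+λh₁). Equality gives the switch point.
λE₁h₂ = E₂ + λE₂h₁ ⇒ λ = E₂/(E₁h₂ − E₂h₁) = 26.1/(738 − 511.6) = 0.1152 per s.

0.115 per s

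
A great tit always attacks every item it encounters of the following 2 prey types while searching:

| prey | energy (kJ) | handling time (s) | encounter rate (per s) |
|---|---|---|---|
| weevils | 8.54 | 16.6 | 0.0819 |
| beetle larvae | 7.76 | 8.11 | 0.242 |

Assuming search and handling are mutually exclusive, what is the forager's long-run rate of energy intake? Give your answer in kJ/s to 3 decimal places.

R = Σλ_iE_i / (1 + Σλ_ih_i)
Numerator: 0.0819×8.54 + 0.242×7.76 = 2.577
Denominator: 1 + 0.0819×16.6 + 0.242×8.11 = 4.322
R = 2.577/4.322 = 0.5963 kJ/s

0.596 kJ/s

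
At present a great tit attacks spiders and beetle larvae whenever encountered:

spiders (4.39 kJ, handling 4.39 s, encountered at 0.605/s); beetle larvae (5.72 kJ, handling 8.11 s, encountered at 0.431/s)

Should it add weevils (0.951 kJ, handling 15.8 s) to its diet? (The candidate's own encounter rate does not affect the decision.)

No

Intake rate on the current diet: R = (0.605×4.39 + 0.431×5.72) / (1 + 0.605×4.39 + 0.431×8.11) = 5.121/7.151 = 0.7161 kJ/s.
weevils: E/h = 0.951/15.8 = 0.06019 kJ/s.
0.06019 < 0.7161, so adding weevils would lower the average — exclude it.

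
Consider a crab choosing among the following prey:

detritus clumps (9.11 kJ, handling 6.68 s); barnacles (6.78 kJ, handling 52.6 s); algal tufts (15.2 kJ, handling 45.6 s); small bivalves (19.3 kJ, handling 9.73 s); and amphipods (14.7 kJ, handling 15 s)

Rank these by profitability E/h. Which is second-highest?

detritus clumps

In descending order of E/h:
small bivalves: 19.3/9.73 = 1.98 kJ/s
detritus clumps: 9.11/6.68 = 1.36 kJ/s
amphipods: 14.7/15 = 0.98 kJ/s
algal tufts: 15.2/45.6 = 0.333 kJ/s
barnacles: 6.78/52.6 = 0.129 kJ/s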